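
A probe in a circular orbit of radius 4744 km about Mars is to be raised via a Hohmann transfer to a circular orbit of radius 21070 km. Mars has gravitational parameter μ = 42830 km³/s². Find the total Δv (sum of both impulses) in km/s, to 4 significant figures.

The Hohmann ellipse has a_t = (r₁ + r₂)/2 = 12907 km.
Circular speed at r₁: v₁ = √(μ/r₁) = √(42830/4744) = 3.0047 km/s.
On the transfer ellipse at r₁, vis-viva equation gives v_p = √[μ(2/r₁ − 1/a_t)] = 3.8390 km/s.
First burn Δv₁ = |v_p − v₁| = 0.8343 km/s.
At r₂, v₂ = √(μ/r₂) = 1.42574 km/s.
Transfer-orbit speed at r₂: v_a = √[μ(2/r₂ − 1/a_t)] = 0.864374 km/s.
Second burn Δv₂ = |v₂ − v_a| = 0.5614 km/s.
Δv = Δv₁ + Δv₂ = 0.8343 + 0.5614 = 1.396 km/s.

Δv = 1.396 km/s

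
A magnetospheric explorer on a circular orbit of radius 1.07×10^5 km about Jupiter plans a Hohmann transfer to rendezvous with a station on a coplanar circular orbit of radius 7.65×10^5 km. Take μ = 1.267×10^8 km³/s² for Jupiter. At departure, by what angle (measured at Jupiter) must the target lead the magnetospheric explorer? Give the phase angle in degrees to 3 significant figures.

φ = 103°

Transfer-ellipse semi-major axis a_t = (r₁ + r₂)/2 = (1.070×10^5 + 7.650×10^5)/2 = 4.360×10^5 km.
The half-period of the transfer ellipse is t = π√(a_t³/μ) = 80351 s.
The target's mean motion on its circular orbit is ω₂ = √(μ/r₂³) = 1.6823×10^-5 rad/s.
Angle swept by the target during transfer: ω₂·t = 1.3517 rad = 77.45°.
Arrival is 180° from departure on the ellipse, so φ = 180° − 77.45° = 103°.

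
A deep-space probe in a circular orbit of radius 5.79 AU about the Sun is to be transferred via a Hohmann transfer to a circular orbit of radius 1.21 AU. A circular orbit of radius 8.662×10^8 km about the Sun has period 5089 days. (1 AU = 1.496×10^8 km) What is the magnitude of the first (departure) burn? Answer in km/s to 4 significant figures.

Δv₁ = 5.100 km/s

From Kepler's third law T² = 4π²r³/μ at r = 8.662×10^8 km, T = 5089 days = 5089 × 86400 s = 4.396896×10^8 s: μ = 4π²r³/T² = 1.32716×10^11 km³/s².
In km: r₁ = 5.79 × 1.496×10^8 = 8.66184×10^8 km; r₂ = 1.21 × 1.496×10^8 = 1.81016×10^8 km.
The Hohmann ellipse has a_t = (r₁ + r₂)/2 = 5.236×10^8 km.
On the circular orbit at r = 8.66184×10^8 km, v_c = √(μ/r) = 12.378 km/s.
Transfer-orbit speed at the same r (vis-viva, a = a_t): v_t = √[μ(2/r − 1/a_t)] = 7.2780 km/s.
Δv₁ = |v_t − v_c| = |7.2780 − 12.378| = 5.100 km/s.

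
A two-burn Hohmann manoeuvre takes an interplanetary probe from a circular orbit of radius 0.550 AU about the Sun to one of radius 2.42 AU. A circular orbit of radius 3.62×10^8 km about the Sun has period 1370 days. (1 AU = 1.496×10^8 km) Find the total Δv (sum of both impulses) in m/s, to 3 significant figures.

From Kepler's third law T² = 4π²r³/μ at r = 3.62×10^8 km, T = 1370 days = 1370 × 86400 s = 1.18368×10^8 s: μ = 4π²r³/T² = 1.33665×10^11 km³/s².
In km: r₁ = 0.550 × 1.496×10^8 = 8.228×10^7 km; r₂ = 2.42 × 1.496×10^8 = 3.62032×10^8 km.
The Hohmann ellipse has a_t = (r₁ + r₂)/2 = 2.22156×10^8 km.
Circular speed at r₁: v₁ = √(μ/r₁) = √(1.33665×10^11/8.228×10^7) = 40.305 km/s.
Transfer-orbit speed at r₁ (vis-viva): v_p = √[μ(2/r₁ − 1/a_t)] = 51.452 km/s.
First burn Δv₁ = |v_p − v₁| = 11.15 km/s.
At r₂, v₂ = √(μ/r₂) = 19.215 km/s.
Transfer-orbit speed at r₂: v_a = √[μ(2/r₂ − 1/a_t)] = 11.694 km/s.
Second burn Δv₂ = |v₂ − v_a| = 7.521 km/s.
Total Δv = Δv₁ + Δv₂ = 18.67 km/s.

Δv = 18700 m/s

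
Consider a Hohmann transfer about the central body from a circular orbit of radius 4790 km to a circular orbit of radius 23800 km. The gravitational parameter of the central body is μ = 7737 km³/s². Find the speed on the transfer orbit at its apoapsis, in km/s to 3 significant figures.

v = 0.330 km/s

The Hohmann ellipse has a_t = (r₁ + r₂)/2 = 14295 km.
The apoapsis of the transfer ellipse is at r = 23800 km.
Applying v² = μ(2/r − 1/a_t): v = 0.3300 km/s.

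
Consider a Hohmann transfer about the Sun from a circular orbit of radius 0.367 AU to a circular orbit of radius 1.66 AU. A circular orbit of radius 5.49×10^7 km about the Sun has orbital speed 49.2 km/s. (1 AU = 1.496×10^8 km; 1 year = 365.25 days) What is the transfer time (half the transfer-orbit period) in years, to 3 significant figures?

From the circular-orbit relation v² = μ/r at r = 5.49×10^7 km: μ = v²r = (49.2)² × 5.49×10^7 = 1.32893×10^11 km³/s².
In km: r₁ = 0.367 × 1.496×10^8 = 5.49032×10^7 km; r₂ = 1.66 × 1.496×10^8 = 2.48336×10^8 km.
Semi-major axis of the transfer orbit: a_t = (5.49032×10^7 + 2.48336×10^8)/2 = 1.516196×10^8 km.
Half the transfer-orbit period gives t = π√(a_t³/μ) = 1.609×10^7 s.
Converting: 1.609×10^7 s ÷ 3.15576×10^7 s/year (365.25 × 86400) = 0.510 years.

t = 0.510 years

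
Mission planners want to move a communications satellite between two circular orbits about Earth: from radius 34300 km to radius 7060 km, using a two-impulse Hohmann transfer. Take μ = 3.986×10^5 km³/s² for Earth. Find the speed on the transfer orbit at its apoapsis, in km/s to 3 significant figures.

v = 1.99 km/s

Semi-major axis of the transfer orbit: a_t = (34300 + 7060)/2 = 20680 km.
The apoapsis of the transfer ellipse is at r = 34300 km.
From the vis-viva equation, v = √[μ(2/r − 1/a_t)] = 1.992 km/s.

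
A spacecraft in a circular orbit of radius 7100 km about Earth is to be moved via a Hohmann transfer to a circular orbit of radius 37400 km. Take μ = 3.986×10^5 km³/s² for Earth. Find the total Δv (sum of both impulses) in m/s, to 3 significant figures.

Semi-major axis of the transfer orbit: a_t = (7100 + 37400)/2 = 22250 km.
At r₁ the circular-orbit speed is v₁ = √(μ/r₁) = 7.4927 km/s.
On the transfer ellipse at r₁, v² = μ(2/r − 1/a) gives v_p = √[μ(2/r₁ − 1/a_t)] = 9.7143 km/s.
First burn Δv₁ = |v_p − v₁| = 2.222 km/s.
At r₂, v₂ = √(μ/r₂) = 3.2646 km/s.
Transfer-orbit speed at r₂: v_a = √[μ(2/r₂ − 1/a_t)] = 1.8442 km/s.
Second burn Δv₂ = |v₂ − v_a| = 1.420 km/s.
Total Δv = Δv₁ + Δv₂ = 3.642 km/s.

Δv = 3640 m/s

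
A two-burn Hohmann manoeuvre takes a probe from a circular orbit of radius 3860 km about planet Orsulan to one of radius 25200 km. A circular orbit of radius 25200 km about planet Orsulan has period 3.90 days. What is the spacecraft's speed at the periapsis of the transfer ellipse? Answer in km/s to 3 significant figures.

v = 1.58 km/s

From Kepler's third law T² = 4π²r³/μ at r = 25200 km, T = 3.90 days = 3.90 × 86400 s = 3.3696×10^5 s: μ = 4π²r³/T² = 5564.22 km³/s².
Semi-major axis of the transfer orbit: a_t = (3860 + 25200)/2 = 14530 km.
The periapsis of the transfer ellipse is at r = 3860 km.
Applying v² = μ(2/r − 1/a_t): v = 1.581 km/s.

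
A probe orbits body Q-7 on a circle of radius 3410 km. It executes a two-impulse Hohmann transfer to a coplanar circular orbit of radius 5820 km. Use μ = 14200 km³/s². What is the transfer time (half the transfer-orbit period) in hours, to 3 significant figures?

t = 2.30 hours

Semi-major axis of the transfer orbit: a_t = (3410 + 5820)/2 = 4615 km.
Transfer time t = π√(a_t³/μ) = π√((4615)³ / 14200) = 8265 s.
Converting: 8265 s ÷ 3600 s/hour = 2.30 hours.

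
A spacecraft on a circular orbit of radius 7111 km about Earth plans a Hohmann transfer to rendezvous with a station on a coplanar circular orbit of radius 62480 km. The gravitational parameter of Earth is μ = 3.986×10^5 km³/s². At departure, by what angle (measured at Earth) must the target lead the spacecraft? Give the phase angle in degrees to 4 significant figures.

Semi-major axis of the transfer orbit: a_t = (7111 + 62480)/2 = 34795.5 km.
The half-period of the transfer ellipse is t = π√(a_t³/μ) = 32297 s.
The target's mean motion on its circular orbit is ω₂ = √(μ/r₂³) = 4.0426×10^-5 rad/s.
Angle swept by the target during transfer: ω₂·t = 1.3056 rad = 74.81°.
Arrival is 180° from departure on the ellipse, so φ = 180° − 74.81° = 105.2°.

φ = 105.2°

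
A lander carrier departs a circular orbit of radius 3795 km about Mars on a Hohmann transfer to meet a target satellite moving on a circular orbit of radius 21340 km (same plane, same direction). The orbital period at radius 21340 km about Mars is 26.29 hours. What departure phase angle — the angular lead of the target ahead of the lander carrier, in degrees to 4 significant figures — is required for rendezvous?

φ = 98.65°

From Kepler's third law T² = 4π²r³/μ at r = 21340 km, T = 26.29 hours = 26.29 × 3600 s = 94644 s: μ = 4π²r³/T² = 42830.9 km³/s².
Semi-major axis of the transfer orbit: a_t = (3795 + 21340)/2 = 12567.5 km.
Transfer time t = π√(a_t³/μ) = 21387 s.
The target's mean motion on its circular orbit is ω₂ = √(μ/r₂³) = 6.6388×10^-5 rad/s.
Angle swept by the target during transfer: ω₂·t = 1.4198 rad = 81.35°.
Arrival is 180° from departure on the ellipse, so φ = 180° − 81.35° = 98.65°.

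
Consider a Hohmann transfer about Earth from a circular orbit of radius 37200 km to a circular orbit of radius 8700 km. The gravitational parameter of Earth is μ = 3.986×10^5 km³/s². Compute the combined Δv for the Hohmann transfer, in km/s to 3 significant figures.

Δv = 3.11 km/s

The Hohmann ellipse has a_t = (r₁ + r₂)/2 = 22950 km.
Circular speed at r₁: v₁ = √(μ/r₁) = √(3.986×10^5/37200) = 3.273 km/s.
Transfer-orbit speed at r₁ (vis-viva): v_a = √[μ(2/r₁ − 1/a_t)] = 2.015 km/s.
First burn Δv₁ = |v_a − v₁| = 1.258 km/s.
At r₂, v₂ = √(μ/r₂) = 6.769 km/s.
Transfer-orbit speed at r₂: v_p = √[μ(2/r₂ − 1/a_t)] = 8.618 km/s.
Second burn Δv₂ = |v₂ − v_p| = 1.849 km/s.
Total Δv = Δv₁ + Δv₂ = 3.107 km/s.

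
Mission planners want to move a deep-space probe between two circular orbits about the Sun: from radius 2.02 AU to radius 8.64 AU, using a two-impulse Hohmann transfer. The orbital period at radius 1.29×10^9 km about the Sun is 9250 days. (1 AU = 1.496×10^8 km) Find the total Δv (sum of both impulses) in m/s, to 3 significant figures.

Δv = 9620 m/s

From Kepler's third law T² = 4π²r³/μ at r = 1.29×10^9 km, T = 9250 days = 9250 × 86400 s = 7.992×10^8 s: μ = 4π²r³/T² = 1.32684×10^11 km³/s².
In km: r₁ = 2.02 × 1.496×10^8 = 3.02192×10^8 km; r₂ = 8.64 × 1.496×10^8 = 1.292544×10^9 km.
The Hohmann ellipse has a_t = (r₁ + r₂)/2 = 7.97368×10^8 km.
Circular speed at r₁: v₁ = √(μ/r₁) = √(1.32684×10^11/3.02192×10^8) = 20.95403 km/s.
On the transfer ellipse at r₁, v² = μ(2/r − 1/a) gives v_p = √[μ(2/r₁ − 1/a_t)] = 26.67846 km/s.
First burn Δv₁ = |v_p − v₁| = 5.7244 km/s.
At r₂, v₂ = √(μ/r₂) = 10.1318 km/s.
Transfer-orbit speed at r₂: v_a = √[μ(2/r₂ − 1/a_t)] = 6.23732 km/s.
Second burn Δv₂ = |v₂ − v_a| = 3.8945 km/s.
Δv = Δv₁ + Δv₂ = 5.7244 + 3.8945 = 9.619 km/s.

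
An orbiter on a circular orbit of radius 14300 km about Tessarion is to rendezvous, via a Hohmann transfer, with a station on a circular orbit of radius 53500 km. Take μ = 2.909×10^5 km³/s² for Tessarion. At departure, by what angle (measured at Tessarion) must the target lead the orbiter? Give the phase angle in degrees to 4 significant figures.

φ = 89.21°

The Hohmann ellipse has a_t = (r₁ + r₂)/2 = 33900 km.
Transfer time t = π√(a_t³/μ) = 36356 s.
The target's mean motion on its circular orbit is ω₂ = √(μ/r₂³) = 4.3585×10^-5 rad/s.
Angle swept by the target during transfer: ω₂·t = 1.5846 rad = 90.79°.
The orbiter traverses 180° on the transfer ellipse, so the target must lead by 180° − 90.79° = 89.21°.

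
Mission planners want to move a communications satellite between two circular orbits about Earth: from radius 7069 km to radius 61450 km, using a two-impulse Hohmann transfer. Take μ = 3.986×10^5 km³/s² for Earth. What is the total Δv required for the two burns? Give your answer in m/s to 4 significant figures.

Δv = 3938 m/s

Semi-major axis of the transfer orbit: a_t = (7069 + 61450)/2 = 34259.5 km.
At r₁ the circular-orbit speed is v₁ = √(μ/r₁) = 7.5091 km/s.
On the transfer ellipse at r₁, vis-viva gives v_p = √[μ(2/r₁ − 1/a_t)] = 10.057 km/s.
First burn Δv₁ = |v_p − v₁| = 2.548 km/s.
Circular speed at r₂: v₂ = √(μ/r₂) = 2.547 km/s.
Transfer-orbit speed at r₂: v_a = √[μ(2/r₂ − 1/a_t)] = 1.157 km/s.
Second burn Δv₂ = |v₂ − v_a| = 1.390 km/s.
Δv = Δv₁ + Δv₂ = 2.548 + 1.390 = 3.938 km/s.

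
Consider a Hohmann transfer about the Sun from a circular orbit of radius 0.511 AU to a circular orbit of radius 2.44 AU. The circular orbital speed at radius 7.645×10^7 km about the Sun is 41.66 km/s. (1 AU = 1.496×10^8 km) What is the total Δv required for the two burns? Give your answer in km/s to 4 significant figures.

Δv = 19.76 km/s

From the circular-orbit relation v² = μ/r at r = 7.645×10^7 km: μ = v²r = (41.66)² × 7.645×10^7 = 1.32683×10^11 km³/s².
In km: r₁ = 0.511 × 1.496×10^8 = 7.64456×10^7 km; r₂ = 2.44 × 1.496×10^8 = 3.65024×10^8 km.
Semi-major axis of the transfer orbit: a_t = (7.64456×10^7 + 3.65024×10^8)/2 = 2.207348×10^8 km.
Circular speed at r₁: v₁ = √(μ/r₁) = √(1.32683×10^11/7.64456×10^7) = 41.66 km/s.
On the transfer ellipse at r₁, vis-viva gives v_p = √[μ(2/r₁ − 1/a_t)] = 53.57 km/s.
First burn Δv₁ = |v_p − v₁| = 11.91 km/s.
Circular speed at r₂: v₂ = √(μ/r₂) = 19.0655 km/s.
Transfer-orbit speed at r₂: v_a = √[μ(2/r₂ − 1/a_t)] = 11.2199 km/s.
Second burn Δv₂ = |v₂ − v_a| = 7.846 km/s.
Total Δv = Δv₁ + Δv₂ = 19.76 km/s.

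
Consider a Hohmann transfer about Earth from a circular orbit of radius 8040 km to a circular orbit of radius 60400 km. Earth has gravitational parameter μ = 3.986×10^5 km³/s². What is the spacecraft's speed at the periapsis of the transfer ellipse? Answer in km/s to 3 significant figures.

v = 9.35 km/s

Semi-major axis of the transfer orbit: a_t = (8040 + 60400)/2 = 34220 km.
At periapsis, r = 8040 km.
Vis-viva: v = √[μ(2/r − 1/a_t)] = √[3.986×10^5 × (2/8040 − 1/34220)] = 9.354 km/s.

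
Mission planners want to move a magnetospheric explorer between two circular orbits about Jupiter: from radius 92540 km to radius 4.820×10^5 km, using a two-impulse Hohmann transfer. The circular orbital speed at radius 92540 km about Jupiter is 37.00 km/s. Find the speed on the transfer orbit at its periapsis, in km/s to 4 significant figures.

v = 47.93 km/s

From the circular-orbit relation v² = μ/r at r = 92540 km: μ = v²r = (37.00)² × 92540 = 1.26687×10^8 km³/s².
Transfer-ellipse semi-major axis a_t = (r₁ + r₂)/2 = (92540 + 4.820×10^5)/2 = 2.8727×10^5 km.
The periapsis of the transfer ellipse is at r = 92540 km.
Vis-viva: v = √[μ(2/r − 1/a_t)] = √[1.26687×10^8 × (2/92540 − 1/2.8727×10^5)] = 47.93 km/s.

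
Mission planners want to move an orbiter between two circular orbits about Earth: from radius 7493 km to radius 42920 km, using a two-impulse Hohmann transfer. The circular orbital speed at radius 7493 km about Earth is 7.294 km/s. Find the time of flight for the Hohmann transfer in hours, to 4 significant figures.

From the circular-orbit relation v² = μ/r at r = 7493 km: μ = v²r = (7.294)² × 7493 = 3.98646×10^5 km³/s².
Transfer-ellipse semi-major axis a_t = (r₁ + r₂)/2 = (7493 + 42920)/2 = 25206.5 km.
Half the transfer-orbit period gives t = π√(a_t³/μ) = 19910 s.
Converting: 19910 s ÷ 3600 s/hour = 5.531 hours.

t = 5.531 hours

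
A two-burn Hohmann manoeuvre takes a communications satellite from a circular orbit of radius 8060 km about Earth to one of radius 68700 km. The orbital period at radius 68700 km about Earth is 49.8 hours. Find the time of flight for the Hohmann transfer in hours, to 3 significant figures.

t = 10.4 hours

From Kepler's third law T² = 4π²r³/μ at r = 68700 km, T = 49.8 hours = 49.8 × 3600 s = 1.7928×10^5 s: μ = 4π²r³/T² = 3.98260×10^5 km³/s².
The Hohmann ellipse has a_t = (r₁ + r₂)/2 = 38380 km.
Transfer time t = π√(a_t³/μ) = π√((38380)³ / 3.98260×10^5) = 37430 s.
Converting: 37430 s ÷ 3600 s/hour = 10.4 hours.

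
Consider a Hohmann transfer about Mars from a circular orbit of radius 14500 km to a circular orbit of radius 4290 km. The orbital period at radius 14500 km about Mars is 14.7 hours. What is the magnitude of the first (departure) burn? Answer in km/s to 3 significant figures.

Δv₁ = 0.558 km/s

From Kepler's third law T² = 4π²r³/μ at r = 14500 km, T = 14.7 hours = 14.7 × 3600 s = 52920 s: μ = 4π²r³/T² = 42975.8 km³/s².
Transfer-ellipse semi-major axis a_t = (r₁ + r₂)/2 = (14500 + 4290)/2 = 9395 km.
On the circular orbit at r = 14500 km, v_c = √(μ/r) = 1.72158 km/s.
Vis-viva on the transfer ellipse at r = 14500 km gives v_t = √[μ(2/r − 1/a_t)] = 1.16334 km/s.
Δv₁ = |v_t − v_c| = |1.16334 − 1.72158| = 0.5582 km/s.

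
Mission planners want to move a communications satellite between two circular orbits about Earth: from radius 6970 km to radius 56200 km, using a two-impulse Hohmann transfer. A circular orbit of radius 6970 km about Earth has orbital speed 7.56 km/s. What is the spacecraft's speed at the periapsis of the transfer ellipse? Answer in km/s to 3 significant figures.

v = 10.1 km/s

From the circular-orbit relation v² = μ/r at r = 6970 km: μ = v²r = (7.56)² × 6970 = 3.98361×10^5 km³/s².
Transfer-ellipse semi-major axis a_t = (r₁ + r₂)/2 = (6970 + 56200)/2 = 31585 km.
The periapsis of the transfer ellipse is at r = 6970 km.
Applying v² = μ(2/r − 1/a_t): v = 10.08 km/s.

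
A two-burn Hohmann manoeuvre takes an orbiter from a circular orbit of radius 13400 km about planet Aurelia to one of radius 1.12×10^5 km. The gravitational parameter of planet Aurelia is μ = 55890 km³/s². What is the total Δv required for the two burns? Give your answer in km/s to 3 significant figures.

Δv = 1.07 km/s

Transfer-ellipse semi-major axis a_t = (r₁ + r₂)/2 = (13400 + 1.120×10^5)/2 = 62700 km.
At r₁ the circular-orbit speed is v₁ = √(μ/r₁) = 2.04228 km/s.
Transfer-orbit speed at r₁ (v² = μ(2/r − 1/a)): v_p = √[μ(2/r₁ − 1/a_t)] = 2.72954 km/s.
First burn Δv₁ = |v_p − v₁| = 0.6873 km/s.
At r₂, v₂ = √(μ/r₂) = 0.7064 km/s.
Transfer-orbit speed at r₂: v_a = √[μ(2/r₂ − 1/a_t)] = 0.3266 km/s.
Second burn Δv₂ = |v₂ − v_a| = 0.3798 km/s.
Δv = Δv₁ + Δv₂ = 0.6873 + 0.3798 = 1.067 km/s.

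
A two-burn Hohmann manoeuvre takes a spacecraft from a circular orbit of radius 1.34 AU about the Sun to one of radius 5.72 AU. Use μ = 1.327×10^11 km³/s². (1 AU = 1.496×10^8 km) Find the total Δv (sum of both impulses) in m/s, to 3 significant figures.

Δv = 11800 m/s

In km: r₁ = 1.34 × 1.496×10^8 = 2.00464×10^8 km; r₂ = 5.72 × 1.496×10^8 = 8.55712×10^8 km.
Transfer-ellipse semi-major axis a_t = (r₁ + r₂)/2 = (2.00464×10^8 + 8.55712×10^8)/2 = 5.28088×10^8 km.
At r₁ the circular-orbit speed is v₁ = √(μ/r₁) = 25.7287 km/s.
On the transfer ellipse at r₁, vis-viva gives v_p = √[μ(2/r₁ − 1/a_t)] = 32.7513 km/s.
First burn Δv₁ = |v_p − v₁| = 7.023 km/s.
At r₂, v₂ = √(μ/r₂) = 12.4529 km/s.
Transfer-orbit speed at r₂: v_a = √[μ(2/r₂ − 1/a_t)] = 7.67250 km/s.
Second burn Δv₂ = |v₂ − v_a| = 4.780 km/s.
Δv = Δv₁ + Δv₂ = 7.023 + 4.780 = 11.80 km/s.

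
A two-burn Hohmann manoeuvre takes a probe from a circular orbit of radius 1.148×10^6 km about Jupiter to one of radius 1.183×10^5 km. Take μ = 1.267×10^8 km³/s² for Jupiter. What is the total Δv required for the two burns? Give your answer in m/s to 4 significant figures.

The Hohmann ellipse has a_t = (r₁ + r₂)/2 = 6.3315×10^5 km.
Circular speed at r₁: v₁ = √(μ/r₁) = √(1.267×10^8/1.148×10^6) = 10.50552 km/s.
On the transfer ellipse at r₁, vis-viva equation gives v_a = √[μ(2/r₁ − 1/a_t)] = 4.541052 km/s.
First burn Δv₁ = |v_a − v₁| = 5.9645 km/s.
At r₂, v₂ = √(μ/r₂) = 32.726 km/s.
Transfer-orbit speed at r₂: v_p = √[μ(2/r₂ − 1/a_t)] = 44.067 km/s.
Second burn Δv₂ = |v₂ − v_p| = 11.341 km/s.
Total Δv = Δv₁ + Δv₂ = 17.31 km/s.

Δv = 17310 m/s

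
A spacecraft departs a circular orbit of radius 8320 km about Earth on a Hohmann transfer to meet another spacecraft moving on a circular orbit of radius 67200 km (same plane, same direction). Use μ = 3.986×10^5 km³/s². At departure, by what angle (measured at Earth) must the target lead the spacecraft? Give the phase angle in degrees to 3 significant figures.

φ = 104°

Transfer-ellipse semi-major axis a_t = (r₁ + r₂)/2 = (8320 + 67200)/2 = 37760 km.
The half-period of the transfer ellipse is t = π√(a_t³/μ) = 36511.5 s.
The target's mean motion on its circular orbit is ω₂ = √(μ/r₂³) = 3.62422×10^-5 rad/s.
Angle swept by the target during transfer: ω₂·t = 1.3233 rad = 75.82°.
The spacecraft traverses 180° on the transfer ellipse, so the target must lead by 180° − 75.82° = 104°.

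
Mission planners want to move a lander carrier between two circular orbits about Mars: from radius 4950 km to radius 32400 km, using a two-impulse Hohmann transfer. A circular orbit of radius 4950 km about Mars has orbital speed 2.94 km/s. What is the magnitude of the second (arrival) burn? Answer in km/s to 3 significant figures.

From the circular-orbit relation v² = μ/r at r = 4950 km: μ = v²r = (2.94)² × 4950 = 42785.8 km³/s².
The Hohmann ellipse has a_t = (r₁ + r₂)/2 = 18675 km.
Circular speed at r = 32400 km: v_c = √(μ/r) = 1.14915 km/s.
Transfer-orbit speed at the same r (vis-viva, a = a_t): v_t = √[μ(2/r − 1/a_t)] = 0.591629 km/s.
Δv₂ = |v_t − v_c| = |0.591629 − 1.14915| = 0.5575 km/s.

Δv₂ = 0.558 km/s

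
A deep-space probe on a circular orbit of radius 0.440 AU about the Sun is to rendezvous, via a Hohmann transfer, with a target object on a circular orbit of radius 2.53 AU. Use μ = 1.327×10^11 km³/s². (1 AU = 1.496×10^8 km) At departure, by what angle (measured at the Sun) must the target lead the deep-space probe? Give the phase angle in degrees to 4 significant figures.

φ = 99.06°

In km: r₁ = 0.440 × 1.496×10^8 = 6.5824×10^7 km; r₂ = 2.53 × 1.496×10^8 = 3.78488×10^8 km.
Semi-major axis of the transfer orbit: a_t = (6.5824×10^7 + 3.78488×10^8)/2 = 2.22156×10^8 km.
The half-period of the transfer ellipse is t = π√(a_t³/μ) = 2.8556×10^7 s.
The target's mean motion on its circular orbit is ω₂ = √(μ/r₂³) = 4.9472×10^-8 rad/s.
Angle swept by the target during transfer: ω₂·t = 1.4127 rad = 80.94°.
The deep-space probe traverses 180° on the transfer ellipse, so the target must lead by 180° − 80.94° = 99.06°.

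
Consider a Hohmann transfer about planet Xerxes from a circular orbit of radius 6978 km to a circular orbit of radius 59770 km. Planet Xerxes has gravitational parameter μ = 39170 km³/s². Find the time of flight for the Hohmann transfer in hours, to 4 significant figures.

t = 26.88 hours

Semi-major axis of the transfer orbit: a_t = (6978 + 59770)/2 = 33374 km.
By Kepler's third law the transfer-orbit period is T = 2π√(a_t³/μ), so t = T/2 = 96780 s.
Converting: 96780 s ÷ 3600 s/hour = 26.88 hours.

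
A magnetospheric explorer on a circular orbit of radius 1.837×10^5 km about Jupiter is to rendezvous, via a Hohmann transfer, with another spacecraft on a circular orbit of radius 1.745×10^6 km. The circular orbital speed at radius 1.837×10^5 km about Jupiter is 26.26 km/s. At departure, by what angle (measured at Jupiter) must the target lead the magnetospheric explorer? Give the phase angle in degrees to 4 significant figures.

From the circular-orbit relation v² = μ/r at r = 1.837×10^5 km: μ = v²r = (26.26)² × 1.837×10^5 = 1.26677×10^8 km³/s².
Semi-major axis of the transfer orbit: a_t = (1.837×10^5 + 1.745×10^6)/2 = 9.6435×10^5 km.
Transfer time t = π√(a_t³/μ) = 2.64334×10^5 s.
Target angular speed ω₂ = √(μ/r₂³) = 4.88266×10^-6 rad/s.
Angle swept by the target during transfer: ω₂·t = 1.29065 rad = 73.949°.
The magnetospheric explorer traverses 180° on the transfer ellipse, so the target must lead by 180° − 73.949° = 106.1°.

φ = 106.1°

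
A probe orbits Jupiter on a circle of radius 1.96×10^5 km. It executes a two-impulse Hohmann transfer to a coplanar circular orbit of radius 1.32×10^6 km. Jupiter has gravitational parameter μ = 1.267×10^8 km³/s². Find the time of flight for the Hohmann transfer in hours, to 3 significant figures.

t = 51.2 hours

Transfer-ellipse semi-major axis a_t = (r₁ + r₂)/2 = (1.960×10^5 + 1.320×10^6)/2 = 7.580×10^5 km.
Transfer time t = π√(a_t³/μ) = π√((7.580×10^5)³ / 1.267×10^8) = 1.842×10^5 s.
Converting: 1.842×10^5 s ÷ 3600 s/hour = 51.2 hours.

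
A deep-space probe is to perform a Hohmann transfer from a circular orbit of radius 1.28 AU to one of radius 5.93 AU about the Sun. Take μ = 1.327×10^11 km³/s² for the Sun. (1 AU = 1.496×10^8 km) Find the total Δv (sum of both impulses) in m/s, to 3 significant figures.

Δv = 12400 m/s

In km: r₁ = 1.28 × 1.496×10^8 = 1.91488×10^8 km; r₂ = 5.93 × 1.496×10^8 = 8.87128×10^8 km.
Transfer-ellipse semi-major axis a_t = (r₁ + r₂)/2 = (1.91488×10^8 + 8.87128×10^8)/2 = 5.39308×10^8 km.
Circular speed at r₁: v₁ = √(μ/r₁) = √(1.327×10^11/1.91488×10^8) = 26.325 km/s.
Transfer-orbit speed at r₁ (vis-viva): v_p = √[μ(2/r₁ − 1/a_t)] = 33.763 km/s.
First burn Δv₁ = |v_p − v₁| = 7.438 km/s.
Circular speed at r₂: v₂ = √(μ/r₂) = 12.2304 km/s.
Transfer-orbit speed at r₂: v_a = √[μ(2/r₂ − 1/a_t)] = 7.28777 km/s.
Second burn Δv₂ = |v₂ − v_a| = 4.943 km/s.
Total Δv = Δv₁ + Δv₂ = 12.38 km/s.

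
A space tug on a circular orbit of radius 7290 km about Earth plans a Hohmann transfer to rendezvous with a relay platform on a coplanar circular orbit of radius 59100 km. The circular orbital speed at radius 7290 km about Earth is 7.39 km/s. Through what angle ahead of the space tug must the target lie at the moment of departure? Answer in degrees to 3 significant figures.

φ = 104°

From the circular-orbit relation v² = μ/r at r = 7290 km: μ = v²r = (7.39)² × 7290 = 3.98122×10^5 km³/s².
The Hohmann ellipse has a_t = (r₁ + r₂)/2 = 33195 km.
Transfer time t = π√(a_t³/μ) = 30110 s.
The target's mean motion on its circular orbit is ω₂ = √(μ/r₂³) = 4.392×10^-5 rad/s.
Angle swept by the target during transfer: ω₂·t = 1.3224 rad = 75.77°.
Arrival is 180° from departure on the ellipse, so φ = 180° − 75.77° = 104°.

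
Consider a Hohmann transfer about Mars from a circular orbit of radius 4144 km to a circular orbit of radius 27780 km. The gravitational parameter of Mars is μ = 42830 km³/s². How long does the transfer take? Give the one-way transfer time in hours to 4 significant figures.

The Hohmann ellipse has a_t = (r₁ + r₂)/2 = 15962 km.
Half the transfer-orbit period gives t = π√(a_t³/μ) = 30613 s.
Converting: 30613 s ÷ 3600 s/hour = 8.504 hours.

t = 8.504 hours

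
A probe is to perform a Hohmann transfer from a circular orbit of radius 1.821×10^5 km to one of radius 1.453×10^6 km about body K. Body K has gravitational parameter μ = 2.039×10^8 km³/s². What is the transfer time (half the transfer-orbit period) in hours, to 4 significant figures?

t = 45.18 hours

The Hohmann ellipse has a_t = (r₁ + r₂)/2 = 8.1755×10^5 km.
Transfer time t = π√(a_t³/μ) = π√((8.1755×10^5)³ / 2.039×10^8) = 1.62635×10^5 s.
Converting: 1.62635×10^5 s ÷ 3600 s/hour = 45.18 hours.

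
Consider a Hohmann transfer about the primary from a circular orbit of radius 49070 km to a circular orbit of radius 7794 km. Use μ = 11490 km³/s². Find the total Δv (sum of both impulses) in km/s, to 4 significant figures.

Δv = 0.6115 km/s

The Hohmann ellipse has a_t = (r₁ + r₂)/2 = 28432 km.
At r₁ the circular-orbit speed is v₁ = √(μ/r₁) = 0.483896 km/s.
On the transfer ellipse at r₁, vis-viva equation gives v_a = √[μ(2/r₁ − 1/a_t)] = 0.253354 km/s.
First burn Δv₁ = |v_a − v₁| = 0.23054 km/s.
Circular speed at r₂: v₂ = √(μ/r₂) = 1.21417 km/s.
Transfer-orbit speed at r₂: v_p = √[μ(2/r₂ − 1/a_t)] = 1.59509 km/s.
Second burn Δv₂ = |v₂ − v_p| = 0.38092 km/s.
Δv = Δv₁ + Δv₂ = 0.23054 + 0.38092 = 0.6115 km/s.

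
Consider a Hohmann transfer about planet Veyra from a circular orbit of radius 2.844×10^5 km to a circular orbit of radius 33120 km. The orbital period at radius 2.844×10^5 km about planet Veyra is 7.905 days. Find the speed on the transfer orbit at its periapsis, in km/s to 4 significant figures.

From Kepler's third law T² = 4π²r³/μ at r = 2.844×10^5 km, T = 7.905 days = 7.905 × 86400 s = 6.82992×10^5 s: μ = 4π²r³/T² = 1.94678×10^6 km³/s².
Transfer-ellipse semi-major axis a_t = (r₁ + r₂)/2 = (2.844×10^5 + 33120)/2 = 1.5876×10^5 km.
At periapsis, r = 33120 km.
From the vis-viva equation, v = √[μ(2/r − 1/a_t)] = 10.26 km/s.

v = 10.26 km/s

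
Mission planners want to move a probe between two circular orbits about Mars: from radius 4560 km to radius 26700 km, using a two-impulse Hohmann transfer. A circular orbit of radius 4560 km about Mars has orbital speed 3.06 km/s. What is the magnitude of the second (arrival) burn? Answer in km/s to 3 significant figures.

From the circular-orbit relation v² = μ/r at r = 4560 km: μ = v²r = (3.06)² × 4560 = 42698.0 km³/s².
The Hohmann ellipse has a_t = (r₁ + r₂)/2 = 15630 km.
Circular speed at r = 26700 km: v_c = √(μ/r) = 1.26459 km/s.
Vis-viva on the transfer ellipse at r = 26700 km gives v_t = √[μ(2/r − 1/a_t)] = 0.683048 km/s.
Δv₂ = |v_t − v_c| = |0.683048 − 1.26459| = 0.5815 km/s.

Δv₂ = 0.582 km/s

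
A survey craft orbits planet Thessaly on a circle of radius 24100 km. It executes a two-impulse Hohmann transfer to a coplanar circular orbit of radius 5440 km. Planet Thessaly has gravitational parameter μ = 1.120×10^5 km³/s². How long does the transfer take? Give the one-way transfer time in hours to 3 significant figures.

t = 4.68 hours

Transfer-ellipse semi-major axis a_t = (r₁ + r₂)/2 = (24100 + 5440)/2 = 14770 km.
Transfer time t = π√(a_t³/μ) = π√((14770)³ / 1.120×10^5) = 16850 s.
Converting: 16850 s ÷ 3600 s/hour = 4.68 hours.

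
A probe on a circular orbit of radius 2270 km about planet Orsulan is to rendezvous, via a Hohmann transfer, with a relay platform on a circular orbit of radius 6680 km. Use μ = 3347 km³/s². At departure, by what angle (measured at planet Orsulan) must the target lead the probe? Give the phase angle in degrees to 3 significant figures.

Transfer-ellipse semi-major axis a_t = (r₁ + r₂)/2 = (2270 + 6680)/2 = 4475 km.
The half-period of the transfer ellipse is t = π√(a_t³/μ) = 16256 s.
Target angular speed ω₂ = √(μ/r₂³) = 1.0597×10^-4 rad/s.
Angle swept by the target during transfer: ω₂·t = 1.7226 rad = 98.70°.
The probe traverses 180° on the transfer ellipse, so the target must lead by 180° − 98.70° = 81.3°.

φ = 81.3°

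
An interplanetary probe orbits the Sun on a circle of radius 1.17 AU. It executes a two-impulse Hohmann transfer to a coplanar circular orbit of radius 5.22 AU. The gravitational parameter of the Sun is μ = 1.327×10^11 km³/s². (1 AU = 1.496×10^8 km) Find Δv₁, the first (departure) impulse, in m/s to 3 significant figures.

Δv₁ = 7660 m/s

In km: r₁ = 1.17 × 1.496×10^8 = 1.75032×10^8 km; r₂ = 5.22 × 1.496×10^8 = 7.80912×10^8 km.
The Hohmann ellipse has a_t = (r₁ + r₂)/2 = 4.77972×10^8 km.
On the circular orbit at r = 1.75032×10^8 km, v_c = √(μ/r) = 27.53 km/s.
Transfer-orbit speed at the same r (vis-viva, a = a_t): v_t = √[μ(2/r − 1/a_t)] = 35.19 km/s.
Δv₁ = |v_t − v_c| = |35.19 − 27.53| = 7.660 km/s.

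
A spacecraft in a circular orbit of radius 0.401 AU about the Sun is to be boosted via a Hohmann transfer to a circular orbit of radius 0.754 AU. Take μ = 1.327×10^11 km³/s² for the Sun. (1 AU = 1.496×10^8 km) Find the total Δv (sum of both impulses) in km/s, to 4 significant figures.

In km: r₁ = 0.401 × 1.496×10^8 = 5.99896×10^7 km; r₂ = 0.754 × 1.496×10^8 = 1.127984×10^8 km.
Semi-major axis of the transfer orbit: a_t = (5.99896×10^7 + 1.127984×10^8)/2 = 8.6394×10^7 km.
Circular speed at r₁: v₁ = √(μ/r₁) = √(1.327×10^11/5.99896×10^7) = 47.032 km/s.
Transfer-orbit speed at r₁ (v² = μ(2/r − 1/a)): v_p = √[μ(2/r₁ − 1/a_t)] = 53.741 km/s.
First burn Δv₁ = |v_p − v₁| = 6.709 km/s.
At r₂, v₂ = √(μ/r₂) = 34.299 km/s.
Transfer-orbit speed at r₂: v_a = √[μ(2/r₂ − 1/a_t)] = 28.581 km/s.
Second burn Δv₂ = |v₂ − v_a| = 5.718 km/s.
Δv = Δv₁ + Δv₂ = 6.709 + 5.718 = 12.43 km/s.

Δv = 12.43 km/s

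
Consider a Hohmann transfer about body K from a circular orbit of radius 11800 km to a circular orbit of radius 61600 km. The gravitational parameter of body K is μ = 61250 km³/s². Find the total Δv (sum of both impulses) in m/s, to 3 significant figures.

Δv = 1110 m/s

Semi-major axis of the transfer orbit: a_t = (11800 + 61600)/2 = 36700 km.
Circular speed at r₁: v₁ = √(μ/r₁) = √(61250/11800) = 2.2783 km/s.
Transfer-orbit speed at r₁ (vis-viva equation): v_p = √[μ(2/r₁ − 1/a_t)] = 2.9517 km/s.
First burn Δv₁ = |v_p − v₁| = 0.6734 km/s.
Circular speed at r₂: v₂ = √(μ/r₂) = 0.99716 km/s.
Transfer-orbit speed at r₂: v_a = √[μ(2/r₂ − 1/a_t)] = 0.56542 km/s.
Second burn Δv₂ = |v₂ − v_a| = 0.4317 km/s.
Δv = Δv₁ + Δv₂ = 0.6734 + 0.4317 = 1.105 km/s.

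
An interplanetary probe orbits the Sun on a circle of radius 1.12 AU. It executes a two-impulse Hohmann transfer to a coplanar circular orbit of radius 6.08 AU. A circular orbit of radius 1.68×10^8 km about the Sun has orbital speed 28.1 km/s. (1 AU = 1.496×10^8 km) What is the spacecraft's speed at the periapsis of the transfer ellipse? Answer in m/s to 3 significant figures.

From the circular-orbit relation v² = μ/r at r = 1.68×10^8 km: μ = v²r = (28.1)² × 1.68×10^8 = 1.32654×10^11 km³/s².
In km: r₁ = 1.12 × 1.496×10^8 = 1.67552×10^8 km; r₂ = 6.08 × 1.496×10^8 = 9.09568×10^8 km.
Semi-major axis of the transfer orbit: a_t = (1.67552×10^8 + 9.09568×10^8)/2 = 5.3856×10^8 km.
At periapsis, r = 1.67552×10^8 km.
Applying v² = μ(2/r − 1/a_t): v = 36.57 km/s.

v = 36600 m/s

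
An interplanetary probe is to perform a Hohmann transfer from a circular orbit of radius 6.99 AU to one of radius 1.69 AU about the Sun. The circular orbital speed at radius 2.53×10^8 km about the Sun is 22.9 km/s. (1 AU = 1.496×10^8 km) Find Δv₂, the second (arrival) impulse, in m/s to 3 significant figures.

Δv₂ = 6160 m/s

From the circular-orbit relation v² = μ/r at r = 2.53×10^8 km: μ = v²r = (22.9)² × 2.53×10^8 = 1.32676×10^11 km³/s².
In km: r₁ = 6.99 × 1.496×10^8 = 1.045704×10^9 km; r₂ = 1.69 × 1.496×10^8 = 2.52824×10^8 km.
The Hohmann ellipse has a_t = (r₁ + r₂)/2 = 6.49264×10^8 km.
Circular speed at r = 2.52824×10^8 km: v_c = √(μ/r) = 22.908 km/s.
Vis-viva on the transfer ellipse at r = 2.52824×10^8 km gives v_t = √[μ(2/r − 1/a_t)] = 29.072 km/s.
Δv₂ = |v_t − v_c| = |29.072 − 22.908| = 6.164 km/s.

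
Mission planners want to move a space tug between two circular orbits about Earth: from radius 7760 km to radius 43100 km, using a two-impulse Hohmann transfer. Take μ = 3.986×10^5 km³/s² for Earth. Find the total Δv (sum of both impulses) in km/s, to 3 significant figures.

Δv = 3.52 km/s

Transfer-ellipse semi-major axis a_t = (r₁ + r₂)/2 = (7760 + 43100)/2 = 25430 km.
Circular speed at r₁: v₁ = √(μ/r₁) = √(3.986×10^5/7760) = 7.1670 km/s.
On the transfer ellipse at r₁, vis-viva gives v_p = √[μ(2/r₁ − 1/a_t)] = 9.3305 km/s.
First burn Δv₁ = |v_p − v₁| = 2.1635 km/s.
Circular speed at r₂: v₂ = √(μ/r₂) = 3.0411 km/s.
Transfer-orbit speed at r₂: v_a = √[μ(2/r₂ − 1/a_t)] = 1.6799 km/s.
Second burn Δv₂ = |v₂ − v_a| = 1.3612 km/s.
Total Δv = Δv₁ + Δv₂ = 3.525 km/s.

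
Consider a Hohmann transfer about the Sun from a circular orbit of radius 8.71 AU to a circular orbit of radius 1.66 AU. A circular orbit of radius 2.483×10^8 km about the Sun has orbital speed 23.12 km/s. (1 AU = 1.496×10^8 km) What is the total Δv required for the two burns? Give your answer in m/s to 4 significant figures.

From the circular-orbit relation v² = μ/r at r = 2.483×10^8 km: μ = v²r = (23.12)² × 2.483×10^8 = 1.32725×10^11 km³/s².
In km: r₁ = 8.71 × 1.496×10^8 = 1.303016×10^9 km; r₂ = 1.66 × 1.496×10^8 = 2.48336×10^8 km.
Transfer-ellipse semi-major axis a_t = (r₁ + r₂)/2 = (1.303016×10^9 + 2.48336×10^8)/2 = 7.75676×10^8 km.
Circular speed at r₁: v₁ = √(μ/r₁) = √(1.32725×10^11/1.303016×10^9) = 10.093 km/s.
On the transfer ellipse at r₁, vis-viva gives v_a = √[μ(2/r₁ − 1/a_t)] = 5.7106 km/s.
First burn Δv₁ = |v_a − v₁| = 4.382 km/s.
At r₂, v₂ = √(μ/r₂) = 23.118 km/s.
Transfer-orbit speed at r₂: v_p = √[μ(2/r₂ − 1/a_t)] = 29.963 km/s.
Second burn Δv₂ = |v₂ − v_p| = 6.845 km/s.
Δv = Δv₁ + Δv₂ = 4.382 + 6.845 = 11.23 km/s.

Δv = 11230 m/s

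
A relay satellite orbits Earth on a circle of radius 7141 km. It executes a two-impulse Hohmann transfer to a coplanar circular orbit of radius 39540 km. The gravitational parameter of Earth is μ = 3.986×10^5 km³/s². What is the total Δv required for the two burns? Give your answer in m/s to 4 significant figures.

Semi-major axis of the transfer orbit: a_t = (7141 + 39540)/2 = 23340.5 km.
Circular speed at r₁: v₁ = √(μ/r₁) = √(3.986×10^5/7141) = 7.471 km/s.
On the transfer ellipse at r₁, vis-viva equation gives v_p = √[μ(2/r₁ − 1/a_t)] = 9.724 km/s.
First burn Δv₁ = |v_p − v₁| = 2.253 km/s.
At r₂, v₂ = √(μ/r₂) = 3.175 km/s.
Transfer-orbit speed at r₂: v_a = √[μ(2/r₂ − 1/a_t)] = 1.756 km/s.
Second burn Δv₂ = |v₂ − v_a| = 1.419 km/s.
Δv = Δv₁ + Δv₂ = 2.253 + 1.419 = 3.672 km/s.

Δv = 3672 m/s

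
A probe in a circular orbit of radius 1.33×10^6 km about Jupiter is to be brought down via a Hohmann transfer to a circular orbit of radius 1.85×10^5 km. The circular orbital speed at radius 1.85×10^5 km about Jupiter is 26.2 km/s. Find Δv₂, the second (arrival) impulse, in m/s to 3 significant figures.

From the circular-orbit relation v² = μ/r at r = 1.85×10^5 km: μ = v²r = (26.2)² × 1.85×10^5 = 1.26991×10^8 km³/s².
Transfer-ellipse semi-major axis a_t = (r₁ + r₂)/2 = (1.330×10^6 + 1.850×10^5)/2 = 7.575×10^5 km.
On the circular orbit at r = 1.850×10^5 km, v_c = √(μ/r) = 26.200 km/s.
Vis-viva on the transfer ellipse at r = 1.850×10^5 km gives v_t = √[μ(2/r − 1/a_t)] = 34.716 km/s.
Δv₂ = |v_t − v_c| = |34.716 − 26.200| = 8.516 km/s.

Δv₂ = 8520 m/s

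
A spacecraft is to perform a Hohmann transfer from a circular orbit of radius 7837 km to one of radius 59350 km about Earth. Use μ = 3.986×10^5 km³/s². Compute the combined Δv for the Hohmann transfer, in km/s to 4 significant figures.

Δv = 3.687 km/s

Semi-major axis of the transfer orbit: a_t = (7837 + 59350)/2 = 33593.5 km.
Circular speed at r₁: v₁ = √(μ/r₁) = √(3.986×10^5/7837) = 7.1317 km/s.
Transfer-orbit speed at r₁ (vis-viva equation): v_p = √[μ(2/r₁ − 1/a_t)] = 9.4793 km/s.
First burn Δv₁ = |v_p − v₁| = 2.3476 km/s.
Circular speed at r₂: v₂ = √(μ/r₂) = 2.5915 km/s.
Transfer-orbit speed at r₂: v_a = √[μ(2/r₂ − 1/a_t)] = 1.2517 km/s.
Second burn Δv₂ = |v₂ − v_a| = 1.3398 km/s.
Total Δv = Δv₁ + Δv₂ = 3.687 km/s.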